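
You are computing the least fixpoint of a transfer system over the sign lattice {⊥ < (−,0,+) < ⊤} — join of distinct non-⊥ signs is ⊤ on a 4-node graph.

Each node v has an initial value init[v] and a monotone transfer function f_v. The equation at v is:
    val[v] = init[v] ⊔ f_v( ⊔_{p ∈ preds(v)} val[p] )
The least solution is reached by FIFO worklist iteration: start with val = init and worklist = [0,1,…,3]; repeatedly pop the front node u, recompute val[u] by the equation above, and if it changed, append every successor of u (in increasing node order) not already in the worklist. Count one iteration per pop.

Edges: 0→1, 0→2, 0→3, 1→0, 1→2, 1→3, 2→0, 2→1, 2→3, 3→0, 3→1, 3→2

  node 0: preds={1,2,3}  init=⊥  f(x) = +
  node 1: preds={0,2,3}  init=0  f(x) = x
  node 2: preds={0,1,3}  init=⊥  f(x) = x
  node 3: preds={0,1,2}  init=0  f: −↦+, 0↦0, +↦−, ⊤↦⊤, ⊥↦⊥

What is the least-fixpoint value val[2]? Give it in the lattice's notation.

Worklist (7 pops):
  #1 pop 0: in=0 → + (was ⊥); enqueue []
  #2 pop 1: in=⊤ → ⊤ (was 0); enqueue [0]
  #3 pop 2: in=⊤ → ⊤ (was ⊥); enqueue [1]
  #4 pop 3: in=⊤ → ⊤ (was 0); enqueue [2]
  #5 pop 0: in=⊤ → + (no change)
  #6 pop 1: in=⊤ → ⊤ (no change)
  #7 pop 2: in=⊤ → ⊤ (no change)

Fixpoint:
  val[0] = +
  val[1] = ⊤
  val[2] = ⊤
  val[3] = ⊤

⊤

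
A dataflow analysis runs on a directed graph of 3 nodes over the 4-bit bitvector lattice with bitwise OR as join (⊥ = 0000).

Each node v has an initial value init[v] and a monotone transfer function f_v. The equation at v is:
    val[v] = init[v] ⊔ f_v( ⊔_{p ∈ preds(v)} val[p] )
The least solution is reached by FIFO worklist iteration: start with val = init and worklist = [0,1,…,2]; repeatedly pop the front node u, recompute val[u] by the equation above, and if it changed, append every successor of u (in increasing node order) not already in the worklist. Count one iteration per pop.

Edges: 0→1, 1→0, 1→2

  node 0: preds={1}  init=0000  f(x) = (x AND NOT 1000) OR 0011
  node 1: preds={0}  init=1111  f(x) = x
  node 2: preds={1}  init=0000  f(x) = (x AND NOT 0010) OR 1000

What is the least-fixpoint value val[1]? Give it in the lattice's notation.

Trace (3 dequeues):
  [1] u=0 | in 1111 | out 0111 | prev 0000 | push {}
  [2] u=1 | in 0111 | out 1111 | ==
  [3] u=2 | in 1111 | out 1101 | prev 0000 | push {}

Converged values:
  [0] 0111
  [1] 1111
  [2] 1101

1111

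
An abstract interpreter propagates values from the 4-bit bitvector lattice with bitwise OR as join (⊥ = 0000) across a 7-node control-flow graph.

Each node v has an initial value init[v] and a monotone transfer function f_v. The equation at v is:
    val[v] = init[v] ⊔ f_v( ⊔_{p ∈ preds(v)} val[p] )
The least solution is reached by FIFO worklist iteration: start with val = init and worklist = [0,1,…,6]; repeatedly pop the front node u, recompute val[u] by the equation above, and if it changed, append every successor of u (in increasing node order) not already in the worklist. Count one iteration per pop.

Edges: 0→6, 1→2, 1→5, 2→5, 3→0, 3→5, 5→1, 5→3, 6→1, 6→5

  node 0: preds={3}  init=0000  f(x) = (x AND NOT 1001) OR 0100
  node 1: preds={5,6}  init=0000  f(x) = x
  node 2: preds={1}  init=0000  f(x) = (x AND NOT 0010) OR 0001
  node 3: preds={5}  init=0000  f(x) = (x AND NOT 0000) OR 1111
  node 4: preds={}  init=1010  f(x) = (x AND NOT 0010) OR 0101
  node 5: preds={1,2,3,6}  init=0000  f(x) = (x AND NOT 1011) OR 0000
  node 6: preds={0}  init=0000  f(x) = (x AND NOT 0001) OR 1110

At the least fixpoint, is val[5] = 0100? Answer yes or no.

yes

Iteration log — 14 steps:
  step 1. node 0  ⊔preds=0000  new=0100  old=0000  +wl: 
  step 2. node 1  ⊔preds=0000  new=0000  stable
  step 3. node 2  ⊔preds=0000  new=0001  old=0000  +wl: 
  step 4. node 3  ⊔preds=0000  new=1111  old=0000  +wl: 0
  step 5. node 4  ⊔preds=0000  new=1111  old=1010  +wl: 
  step 6. node 5  ⊔preds=1111  new=0100  old=0000  +wl: 1,3
  step 7. node 6  ⊔preds=0100  new=1110  old=0000  +wl: 5
  step 8. node 0  ⊔preds=1111  new=0110  old=0100  +wl: 6
  step 9. node 1  ⊔preds=1110  new=1110  old=0000  +wl: 2
  step 10. node 3  ⊔preds=0100  new=1111  stable
  step 11. node 5  ⊔preds=1111  new=0100  stable
  step 12. node 6  ⊔preds=0110  new=1110  stable
  step 13. node 2  ⊔preds=1110  new=1101  old=0001  +wl: 5
  step 14. node 5  ⊔preds=1111  new=0100  stable

Least fixpoint reached:
  node 0: 0110
  node 1: 1110
  node 2: 1101
  node 3: 1111
  node 4: 1111
  node 5: 0100
  node 6: 1110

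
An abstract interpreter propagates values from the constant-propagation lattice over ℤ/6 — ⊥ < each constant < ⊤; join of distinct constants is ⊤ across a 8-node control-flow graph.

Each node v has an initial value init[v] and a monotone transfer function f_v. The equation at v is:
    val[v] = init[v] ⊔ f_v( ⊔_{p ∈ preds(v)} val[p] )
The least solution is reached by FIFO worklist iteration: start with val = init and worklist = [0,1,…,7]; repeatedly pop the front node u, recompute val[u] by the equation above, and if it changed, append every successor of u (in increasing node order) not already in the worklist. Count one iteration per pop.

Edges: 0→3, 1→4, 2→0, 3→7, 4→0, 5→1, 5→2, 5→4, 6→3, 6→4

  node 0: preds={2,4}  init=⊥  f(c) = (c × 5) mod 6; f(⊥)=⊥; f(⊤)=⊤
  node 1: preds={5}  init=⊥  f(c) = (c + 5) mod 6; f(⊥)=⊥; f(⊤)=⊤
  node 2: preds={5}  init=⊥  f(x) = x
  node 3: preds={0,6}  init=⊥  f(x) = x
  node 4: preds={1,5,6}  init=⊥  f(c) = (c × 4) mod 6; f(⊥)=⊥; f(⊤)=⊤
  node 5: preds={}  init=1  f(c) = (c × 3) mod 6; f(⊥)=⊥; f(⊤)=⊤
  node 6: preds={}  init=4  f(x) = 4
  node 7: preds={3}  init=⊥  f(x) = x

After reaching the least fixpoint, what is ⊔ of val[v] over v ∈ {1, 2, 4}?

Worklist (11 pops):
  #1 pop 0: in=⊥ → ⊥ (no change)
  #2 pop 1: in=1 → 0 (was ⊥); enqueue []
  #3 pop 2: in=1 → 1 (was ⊥); enqueue [0]
  #4 pop 3: in=4 → 4 (was ⊥); enqueue []
  #5 pop 4: in=⊤ → ⊤ (was ⊥); enqueue []
  #6 pop 5: in=⊥ → 1 (no change)
  #7 pop 6: in=⊥ → 4 (no change)
  #8 pop 7: in=4 → 4 (was ⊥); enqueue []
  #9 pop 0: in=⊤ → ⊤ (was ⊥); enqueue [3]
  #10 pop 3: in=⊤ → ⊤ (was 4); enqueue [7]
  #11 pop 7: in=⊤ → ⊤ (was 4); enqueue []

Fixpoint:
  val[0] = ⊤
  val[1] = 0
  val[2] = 1
  val[3] = ⊤
  val[4] = ⊤
  val[5] = 1
  val[6] = 4
  val[7] = ⊤

⊤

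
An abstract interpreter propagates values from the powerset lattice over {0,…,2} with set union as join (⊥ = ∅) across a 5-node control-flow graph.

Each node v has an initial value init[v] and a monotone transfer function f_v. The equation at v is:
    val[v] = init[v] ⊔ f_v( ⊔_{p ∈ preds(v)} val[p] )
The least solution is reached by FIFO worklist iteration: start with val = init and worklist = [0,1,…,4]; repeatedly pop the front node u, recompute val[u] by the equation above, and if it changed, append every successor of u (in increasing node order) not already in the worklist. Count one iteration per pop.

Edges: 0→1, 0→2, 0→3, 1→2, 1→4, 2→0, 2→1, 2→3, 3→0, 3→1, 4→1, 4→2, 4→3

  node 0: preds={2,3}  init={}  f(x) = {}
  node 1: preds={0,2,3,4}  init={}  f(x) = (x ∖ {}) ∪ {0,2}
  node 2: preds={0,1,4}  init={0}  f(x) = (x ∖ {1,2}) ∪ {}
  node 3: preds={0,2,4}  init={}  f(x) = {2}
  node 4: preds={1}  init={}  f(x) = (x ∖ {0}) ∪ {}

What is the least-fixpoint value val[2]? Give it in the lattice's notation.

Trace (9 dequeues):
  [1] u=0 | in {0} | out {} | ==
  [2] u=1 | in {0} | out {0,2} | prev {} | push {}
  [3] u=2 | in {0,2} | out {0} | ==
  [4] u=3 | in {0} | out {2} | prev {} | push {0,1}
  [5] u=4 | in {0,2} | out {2} | prev {} | push {2,3}
  [6] u=0 | in {0,2} | out {} | ==
  [7] u=1 | in {0,2} | out {0,2} | ==
  [8] u=2 | in {0,2} | out {0} | ==
  [9] u=3 | in {0,2} | out {2} | ==

Converged values:
  [0] {}
  [1] {0,2}
  [2] {0}
  [3] {2}
  [4] {2}

{0}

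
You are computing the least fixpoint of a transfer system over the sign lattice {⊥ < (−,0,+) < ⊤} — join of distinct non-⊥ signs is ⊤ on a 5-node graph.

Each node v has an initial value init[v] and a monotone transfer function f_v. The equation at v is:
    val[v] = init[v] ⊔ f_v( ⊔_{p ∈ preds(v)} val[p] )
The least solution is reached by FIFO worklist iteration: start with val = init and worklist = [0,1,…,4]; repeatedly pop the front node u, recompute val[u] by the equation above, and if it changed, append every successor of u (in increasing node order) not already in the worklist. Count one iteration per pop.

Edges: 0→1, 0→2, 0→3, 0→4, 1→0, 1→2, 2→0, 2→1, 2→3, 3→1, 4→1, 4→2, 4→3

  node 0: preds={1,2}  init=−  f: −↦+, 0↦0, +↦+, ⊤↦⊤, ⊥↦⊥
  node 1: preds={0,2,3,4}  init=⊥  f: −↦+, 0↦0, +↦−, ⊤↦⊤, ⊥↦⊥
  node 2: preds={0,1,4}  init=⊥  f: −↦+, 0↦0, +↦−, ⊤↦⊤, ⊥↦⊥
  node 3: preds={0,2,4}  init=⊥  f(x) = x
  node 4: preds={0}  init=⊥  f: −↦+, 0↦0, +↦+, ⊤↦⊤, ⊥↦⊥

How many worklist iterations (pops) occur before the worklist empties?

Iteration log — 14 steps:
  step 1. node 0  ⊔preds=⊥  new=−  stable
  step 2. node 1  ⊔preds=−  new=+  old=⊥  +wl: 0
  step 3. node 2  ⊔preds=⊤  new=⊤  old=⊥  +wl: 1
  step 4. node 3  ⊔preds=⊤  new=⊤  old=⊥  +wl: 
  step 5. node 4  ⊔preds=−  new=+  old=⊥  +wl: 2,3
  step 6. node 0  ⊔preds=⊤  new=⊤  old=−  +wl: 4
  step 7. node 1  ⊔preds=⊤  new=⊤  old=+  +wl: 0
  step 8. node 2  ⊔preds=⊤  new=⊤  stable
  step 9. node 3  ⊔preds=⊤  new=⊤  stable
  step 10. node 4  ⊔preds=⊤  new=⊤  old=+  +wl: 1,2,3
  step 11. node 0  ⊔preds=⊤  new=⊤  stable
  step 12. node 1  ⊔preds=⊤  new=⊤  stable
  step 13. node 2  ⊔preds=⊤  new=⊤  stable
  step 14. node 3  ⊔preds=⊤  new=⊤  stable

Least fixpoint reached:
  node 0: ⊤
  node 1: ⊤
  node 2: ⊤
  node 3: ⊤
  node 4: ⊤

14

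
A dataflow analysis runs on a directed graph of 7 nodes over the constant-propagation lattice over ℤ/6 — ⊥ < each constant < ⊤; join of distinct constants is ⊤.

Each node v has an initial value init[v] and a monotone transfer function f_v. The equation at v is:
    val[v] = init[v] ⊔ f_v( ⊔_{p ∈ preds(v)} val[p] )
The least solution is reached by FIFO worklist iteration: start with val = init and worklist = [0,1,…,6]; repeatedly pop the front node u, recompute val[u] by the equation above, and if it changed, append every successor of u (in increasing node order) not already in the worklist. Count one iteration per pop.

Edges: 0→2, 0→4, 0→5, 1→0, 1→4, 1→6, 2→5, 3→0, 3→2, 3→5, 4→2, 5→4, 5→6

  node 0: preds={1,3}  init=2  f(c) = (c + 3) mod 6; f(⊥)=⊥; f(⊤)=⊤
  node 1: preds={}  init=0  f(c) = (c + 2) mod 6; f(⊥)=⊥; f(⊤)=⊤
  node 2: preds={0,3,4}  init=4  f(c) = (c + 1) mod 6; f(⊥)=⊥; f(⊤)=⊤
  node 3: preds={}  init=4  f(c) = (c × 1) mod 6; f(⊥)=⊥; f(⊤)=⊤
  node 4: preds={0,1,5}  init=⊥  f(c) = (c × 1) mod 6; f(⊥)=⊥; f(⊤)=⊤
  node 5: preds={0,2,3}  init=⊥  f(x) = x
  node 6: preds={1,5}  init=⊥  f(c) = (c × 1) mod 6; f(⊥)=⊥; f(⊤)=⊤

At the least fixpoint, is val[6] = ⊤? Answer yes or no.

yes

Iteration log — 9 steps:
  step 1. node 0  ⊔preds=⊤  new=⊤  old=2  +wl: 
  step 2. node 1  ⊔preds=⊥  new=0  stable
  step 3. node 2  ⊔preds=⊤  new=⊤  old=4  +wl: 
  step 4. node 3  ⊔preds=⊥  new=4  stable
  step 5. node 4  ⊔preds=⊤  new=⊤  old=⊥  +wl: 2
  step 6. node 5  ⊔preds=⊤  new=⊤  old=⊥  +wl: 4
  step 7. node 6  ⊔preds=⊤  new=⊤  old=⊥  +wl: 
  step 8. node 2  ⊔preds=⊤  new=⊤  stable
  step 9. node 4  ⊔preds=⊤  new=⊤  stable

Least fixpoint reached:
  node 0: ⊤
  node 1: 0
  node 2: ⊤
  node 3: 4
  node 4: ⊤
  node 5: ⊤
  node 6: ⊤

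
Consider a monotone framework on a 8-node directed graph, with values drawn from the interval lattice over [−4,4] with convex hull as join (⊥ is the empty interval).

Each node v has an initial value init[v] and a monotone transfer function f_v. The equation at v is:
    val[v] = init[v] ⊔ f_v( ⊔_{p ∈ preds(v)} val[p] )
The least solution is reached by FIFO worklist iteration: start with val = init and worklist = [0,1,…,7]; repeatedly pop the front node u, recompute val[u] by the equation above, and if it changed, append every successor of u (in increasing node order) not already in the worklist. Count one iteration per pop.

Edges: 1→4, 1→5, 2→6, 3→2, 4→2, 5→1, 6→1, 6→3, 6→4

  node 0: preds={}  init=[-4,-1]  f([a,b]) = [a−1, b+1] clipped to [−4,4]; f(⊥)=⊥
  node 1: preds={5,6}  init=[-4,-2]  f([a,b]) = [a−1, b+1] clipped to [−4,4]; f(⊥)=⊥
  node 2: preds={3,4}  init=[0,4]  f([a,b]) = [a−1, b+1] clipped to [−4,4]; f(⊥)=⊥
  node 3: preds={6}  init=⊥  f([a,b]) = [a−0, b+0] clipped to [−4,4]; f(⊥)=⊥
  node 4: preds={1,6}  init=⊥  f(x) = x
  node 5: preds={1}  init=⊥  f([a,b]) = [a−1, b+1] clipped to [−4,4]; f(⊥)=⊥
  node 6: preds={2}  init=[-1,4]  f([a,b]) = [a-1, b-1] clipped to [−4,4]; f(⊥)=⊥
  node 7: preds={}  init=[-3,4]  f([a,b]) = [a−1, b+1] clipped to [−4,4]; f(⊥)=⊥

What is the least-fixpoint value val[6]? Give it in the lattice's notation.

[-4,4]

Worklist (15 pops):
  #1 pop 0: in=⊥ → [-4,-1] (no change)
  #2 pop 1: in=[-1,4] → [-4,4] (was [-4,-2]); enqueue []
  #3 pop 2: in=⊥ → [0,4] (no change)
  #4 pop 3: in=[-1,4] → [-1,4] (was ⊥); enqueue [2]
  #5 pop 4: in=[-4,4] → [-4,4] (was ⊥); enqueue []
  #6 pop 5: in=[-4,4] → [-4,4] (was ⊥); enqueue [1]
  #7 pop 6: in=[0,4] → [-1,4] (no change)
  #8 pop 7: in=⊥ → [-3,4] (no change)
  #9 pop 2: in=[-4,4] → [-4,4] (was [0,4]); enqueue [6]
  #10 pop 1: in=[-4,4] → [-4,4] (no change)
  #11 pop 6: in=[-4,4] → [-4,4] (was [-1,4]); enqueue [1,3,4]
  #12 pop 1: in=[-4,4] → [-4,4] (no change)
  #13 pop 3: in=[-4,4] → [-4,4] (was [-1,4]); enqueue [2]
  #14 pop 4: in=[-4,4] → [-4,4] (no change)
  #15 pop 2: in=[-4,4] → [-4,4] (no change)

Fixpoint:
  val[0] = [-4,-1]
  val[1] = [-4,4]
  val[2] = [-4,4]
  val[3] = [-4,4]
  val[4] = [-4,4]
  val[5] = [-4,4]
  val[6] = [-4,4]
  val[7] = [-3,4]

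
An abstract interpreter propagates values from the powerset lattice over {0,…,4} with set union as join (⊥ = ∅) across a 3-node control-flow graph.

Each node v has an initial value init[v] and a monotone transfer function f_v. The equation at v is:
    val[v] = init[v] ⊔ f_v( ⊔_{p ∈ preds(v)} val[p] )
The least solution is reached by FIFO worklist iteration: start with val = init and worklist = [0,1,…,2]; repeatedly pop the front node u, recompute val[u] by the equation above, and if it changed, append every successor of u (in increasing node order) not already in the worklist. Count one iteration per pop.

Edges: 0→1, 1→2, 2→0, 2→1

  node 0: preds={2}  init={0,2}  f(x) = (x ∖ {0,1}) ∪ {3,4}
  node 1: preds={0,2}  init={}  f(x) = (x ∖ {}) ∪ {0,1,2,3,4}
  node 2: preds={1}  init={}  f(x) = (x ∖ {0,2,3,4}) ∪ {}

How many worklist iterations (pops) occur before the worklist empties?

Iteration log — 5 steps:
  step 1. node 0  ⊔preds={}  new={0,2,3,4}  old={0,2}  +wl: 
  step 2. node 1  ⊔preds={0,2,3,4}  new={0,1,2,3,4}  old={}  +wl: 
  step 3. node 2  ⊔preds={0,1,2,3,4}  new={1}  old={}  +wl: 0,1
  step 4. node 0  ⊔preds={1}  new={0,2,3,4}  stable
  step 5. node 1  ⊔preds={0,1,2,3,4}  new={0,1,2,3,4}  stable

Least fixpoint reached:
  node 0: {0,2,3,4}
  node 1: {0,1,2,3,4}
  node 2: {1}

5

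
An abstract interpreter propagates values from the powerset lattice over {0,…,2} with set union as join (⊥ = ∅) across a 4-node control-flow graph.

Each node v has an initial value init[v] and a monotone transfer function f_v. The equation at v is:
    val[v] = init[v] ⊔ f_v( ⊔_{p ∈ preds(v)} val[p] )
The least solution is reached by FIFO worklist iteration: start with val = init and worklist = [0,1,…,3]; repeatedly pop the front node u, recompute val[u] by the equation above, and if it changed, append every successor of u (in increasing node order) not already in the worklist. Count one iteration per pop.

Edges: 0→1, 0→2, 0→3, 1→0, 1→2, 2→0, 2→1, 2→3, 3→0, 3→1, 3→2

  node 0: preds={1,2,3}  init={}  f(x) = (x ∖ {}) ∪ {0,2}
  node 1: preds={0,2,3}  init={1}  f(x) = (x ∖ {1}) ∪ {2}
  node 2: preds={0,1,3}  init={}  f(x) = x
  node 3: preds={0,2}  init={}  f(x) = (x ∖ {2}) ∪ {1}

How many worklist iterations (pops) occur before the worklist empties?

Iteration log — 7 steps:
  step 1. node 0  ⊔preds={1}  new={0,1,2}  old={}  +wl: 
  step 2. node 1  ⊔preds={0,1,2}  new={0,1,2}  old={1}  +wl: 0
  step 3. node 2  ⊔preds={0,1,2}  new={0,1,2}  old={}  +wl: 1
  step 4. node 3  ⊔preds={0,1,2}  new={0,1}  old={}  +wl: 2
  step 5. node 0  ⊔preds={0,1,2}  new={0,1,2}  stable
  step 6. node 1  ⊔preds={0,1,2}  new={0,1,2}  stable
  step 7. node 2  ⊔preds={0,1,2}  new={0,1,2}  stable

Least fixpoint reached:
  node 0: {0,1,2}
  node 1: {0,1,2}
  node 2: {0,1,2}
  node 3: {0,1}

7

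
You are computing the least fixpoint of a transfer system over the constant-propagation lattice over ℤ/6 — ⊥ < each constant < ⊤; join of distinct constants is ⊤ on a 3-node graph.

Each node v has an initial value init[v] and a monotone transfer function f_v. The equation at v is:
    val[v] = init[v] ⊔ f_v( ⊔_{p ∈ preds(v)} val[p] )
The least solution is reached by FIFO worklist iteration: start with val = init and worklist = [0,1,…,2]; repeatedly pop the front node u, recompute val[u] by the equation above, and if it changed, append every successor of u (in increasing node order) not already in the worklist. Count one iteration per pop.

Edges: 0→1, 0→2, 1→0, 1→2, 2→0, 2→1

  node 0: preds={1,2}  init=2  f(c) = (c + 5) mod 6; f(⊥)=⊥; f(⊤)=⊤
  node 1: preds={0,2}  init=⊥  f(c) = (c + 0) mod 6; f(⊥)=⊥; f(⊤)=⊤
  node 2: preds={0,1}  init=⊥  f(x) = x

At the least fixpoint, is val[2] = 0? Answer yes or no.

no

Trace (8 dequeues):
  [1] u=0 | in ⊥ | out 2 | ==
  [2] u=1 | in 2 | out 2 | prev ⊥ | push {0}
  [3] u=2 | in 2 | out 2 | prev ⊥ | push {1}
  [4] u=0 | in 2 | out ⊤ | prev 2 | push {2}
  [5] u=1 | in ⊤ | out ⊤ | prev 2 | push {0}
  [6] u=2 | in ⊤ | out ⊤ | prev 2 | push {1}
  [7] u=0 | in ⊤ | out ⊤ | ==
  [8] u=1 | in ⊤ | out ⊤ | ==

Converged values:
  [0] ⊤
  [1] ⊤
  [2] ⊤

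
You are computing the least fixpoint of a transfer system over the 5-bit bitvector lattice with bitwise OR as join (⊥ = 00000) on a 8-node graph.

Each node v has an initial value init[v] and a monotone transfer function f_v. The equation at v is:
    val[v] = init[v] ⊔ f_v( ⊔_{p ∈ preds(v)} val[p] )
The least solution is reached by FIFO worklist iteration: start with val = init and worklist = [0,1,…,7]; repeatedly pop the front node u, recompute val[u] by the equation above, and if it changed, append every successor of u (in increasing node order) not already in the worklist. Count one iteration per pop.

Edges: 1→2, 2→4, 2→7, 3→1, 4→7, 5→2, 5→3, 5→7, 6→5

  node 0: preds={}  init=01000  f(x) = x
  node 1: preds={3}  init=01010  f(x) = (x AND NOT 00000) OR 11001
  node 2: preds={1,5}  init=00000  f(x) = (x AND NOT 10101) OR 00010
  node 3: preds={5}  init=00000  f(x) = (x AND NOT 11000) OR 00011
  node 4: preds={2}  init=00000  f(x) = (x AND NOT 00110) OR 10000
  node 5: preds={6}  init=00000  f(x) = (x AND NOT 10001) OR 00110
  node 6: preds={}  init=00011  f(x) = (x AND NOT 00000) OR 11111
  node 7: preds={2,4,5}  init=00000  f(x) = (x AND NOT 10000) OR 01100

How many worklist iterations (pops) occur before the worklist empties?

16

Trace (16 dequeues):
  [1] u=0 | in 00000 | out 01000 | ==
  [2] u=1 | in 00000 | out 11011 | prev 01010 | push {}
  [3] u=2 | in 11011 | out 01010 | prev 00000 | push {}
  [4] u=3 | in 00000 | out 00011 | prev 00000 | push {1}
  [5] u=4 | in 01010 | out 11000 | prev 00000 | push {}
  [6] u=5 | in 00011 | out 00110 | prev 00000 | push {2,3}
  [7] u=6 | in 00000 | out 11111 | prev 00011 | push {5}
  [8] u=7 | in 11110 | out 01110 | prev 00000 | push {}
  [9] u=1 | in 00011 | out 11011 | ==
  [10] u=2 | in 11111 | out 01010 | ==
  [11] u=3 | in 00110 | out 00111 | prev 00011 | push {1}
  [12] u=5 | in 11111 | out 01110 | prev 00110 | push {2,3,7}
  [13] u=1 | in 00111 | out 11111 | prev 11011 | push {}
  [14] u=2 | in 11111 | out 01010 | ==
  [15] u=3 | in 01110 | out 00111 | ==
  [16] u=7 | in 11110 | out 01110 | ==

Converged values:
  [0] 01000
  [1] 11111
  [2] 01010
  [3] 00111
  [4] 11000
  [5] 01110
  [6] 11111
  [7] 01110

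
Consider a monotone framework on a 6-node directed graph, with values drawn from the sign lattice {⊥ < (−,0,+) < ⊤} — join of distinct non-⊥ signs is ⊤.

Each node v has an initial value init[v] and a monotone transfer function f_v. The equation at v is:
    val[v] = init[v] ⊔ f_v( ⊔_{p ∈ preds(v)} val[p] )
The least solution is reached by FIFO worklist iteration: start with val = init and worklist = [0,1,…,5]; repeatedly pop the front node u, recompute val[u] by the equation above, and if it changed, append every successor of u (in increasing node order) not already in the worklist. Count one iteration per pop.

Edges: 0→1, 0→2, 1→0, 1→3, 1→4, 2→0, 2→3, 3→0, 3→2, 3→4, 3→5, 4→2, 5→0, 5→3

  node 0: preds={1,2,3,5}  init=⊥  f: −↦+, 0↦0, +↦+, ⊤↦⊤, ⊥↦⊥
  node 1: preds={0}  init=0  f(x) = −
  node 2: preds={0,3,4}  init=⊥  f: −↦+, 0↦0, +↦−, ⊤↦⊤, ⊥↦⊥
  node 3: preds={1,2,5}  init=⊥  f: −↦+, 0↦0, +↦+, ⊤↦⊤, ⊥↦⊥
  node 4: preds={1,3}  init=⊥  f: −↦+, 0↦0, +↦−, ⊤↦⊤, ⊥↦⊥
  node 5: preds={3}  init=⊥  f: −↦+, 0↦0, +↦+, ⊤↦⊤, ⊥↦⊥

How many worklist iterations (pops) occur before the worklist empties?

11

Worklist (11 pops):
  #1 pop 0: in=0 → 0 (was ⊥); enqueue []
  #2 pop 1: in=0 → ⊤ (was 0); enqueue [0]
  #3 pop 2: in=0 → 0 (was ⊥); enqueue []
  #4 pop 3: in=⊤ → ⊤ (was ⊥); enqueue [2]
  #5 pop 4: in=⊤ → ⊤ (was ⊥); enqueue []
  #6 pop 5: in=⊤ → ⊤ (was ⊥); enqueue [3]
  #7 pop 0: in=⊤ → ⊤ (was 0); enqueue [1]
  #8 pop 2: in=⊤ → ⊤ (was 0); enqueue [0]
  #9 pop 3: in=⊤ → ⊤ (no change)
  #10 pop 1: in=⊤ → ⊤ (no change)
  #11 pop 0: in=⊤ → ⊤ (no change)

Fixpoint:
  val[0] = ⊤
  val[1] = ⊤
  val[2] = ⊤
  val[3] = ⊤
  val[4] = ⊤
  val[5] = ⊤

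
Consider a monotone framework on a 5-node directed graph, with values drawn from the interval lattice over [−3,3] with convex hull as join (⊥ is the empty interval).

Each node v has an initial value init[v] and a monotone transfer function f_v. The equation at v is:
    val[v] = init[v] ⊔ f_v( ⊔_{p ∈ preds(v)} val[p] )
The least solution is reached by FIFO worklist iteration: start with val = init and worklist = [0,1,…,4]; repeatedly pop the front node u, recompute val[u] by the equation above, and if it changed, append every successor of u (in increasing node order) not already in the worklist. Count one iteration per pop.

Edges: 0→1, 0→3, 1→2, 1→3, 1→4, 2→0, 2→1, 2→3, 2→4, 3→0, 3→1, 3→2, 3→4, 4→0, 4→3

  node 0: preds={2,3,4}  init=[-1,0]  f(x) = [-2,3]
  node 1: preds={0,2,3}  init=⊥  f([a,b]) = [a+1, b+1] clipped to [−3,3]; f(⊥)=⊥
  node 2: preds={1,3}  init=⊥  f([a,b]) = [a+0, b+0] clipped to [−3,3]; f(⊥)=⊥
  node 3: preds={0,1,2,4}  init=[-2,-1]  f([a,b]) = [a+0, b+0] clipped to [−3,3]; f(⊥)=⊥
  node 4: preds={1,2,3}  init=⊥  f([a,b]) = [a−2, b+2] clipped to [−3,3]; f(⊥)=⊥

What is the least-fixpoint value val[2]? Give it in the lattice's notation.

Worklist (16 pops):
  #1 pop 0: in=[-2,-1] → [-2,3] (was [-1,0]); enqueue []
  #2 pop 1: in=[-2,3] → [-1,3] (was ⊥); enqueue []
  #3 pop 2: in=[-2,3] → [-2,3] (was ⊥); enqueue [0,1]
  #4 pop 3: in=[-2,3] → [-2,3] (was [-2,-1]); enqueue [2]
  #5 pop 4: in=[-2,3] → [-3,3] (was ⊥); enqueue [3]
  #6 pop 0: in=[-3,3] → [-2,3] (no change)
  #7 pop 1: in=[-2,3] → [-1,3] (no change)
  #8 pop 2: in=[-2,3] → [-2,3] (no change)
  #9 pop 3: in=[-3,3] → [-3,3] (was [-2,3]); enqueue [0,1,2,4]
  #10 pop 0: in=[-3,3] → [-2,3] (no change)
  #11 pop 1: in=[-3,3] → [-2,3] (was [-1,3]); enqueue [3]
  #12 pop 2: in=[-3,3] → [-3,3] (was [-2,3]); enqueue [0,1]
  #13 pop 4: in=[-3,3] → [-3,3] (no change)
  #14 pop 3: in=[-3,3] → [-3,3] (no change)
  #15 pop 0: in=[-3,3] → [-2,3] (no change)
  #16 pop 1: in=[-3,3] → [-2,3] (no change)

Fixpoint:
  val[0] = [-2,3]
  val[1] = [-2,3]
  val[2] = [-3,3]
  val[3] = [-3,3]
  val[4] = [-3,3]

[-3,3]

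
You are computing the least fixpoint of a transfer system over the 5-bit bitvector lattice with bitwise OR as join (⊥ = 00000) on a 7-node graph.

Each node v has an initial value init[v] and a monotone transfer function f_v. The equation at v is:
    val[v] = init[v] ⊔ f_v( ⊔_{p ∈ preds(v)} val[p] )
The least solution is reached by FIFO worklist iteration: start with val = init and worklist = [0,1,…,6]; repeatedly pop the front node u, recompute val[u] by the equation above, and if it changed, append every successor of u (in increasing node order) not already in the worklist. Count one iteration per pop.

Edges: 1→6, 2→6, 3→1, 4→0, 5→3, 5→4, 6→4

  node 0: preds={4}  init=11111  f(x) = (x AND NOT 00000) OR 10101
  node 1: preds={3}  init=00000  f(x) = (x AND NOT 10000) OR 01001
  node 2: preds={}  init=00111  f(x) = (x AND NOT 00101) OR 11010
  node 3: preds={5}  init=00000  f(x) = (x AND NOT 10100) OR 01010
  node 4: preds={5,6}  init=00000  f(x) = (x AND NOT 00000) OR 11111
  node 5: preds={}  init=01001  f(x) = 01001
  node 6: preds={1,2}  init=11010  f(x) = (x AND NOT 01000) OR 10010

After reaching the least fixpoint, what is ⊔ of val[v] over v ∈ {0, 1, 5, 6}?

11111

Worklist (11 pops):
  #1 pop 0: in=00000 → 11111 (no change)
  #2 pop 1: in=00000 → 01001 (was 00000); enqueue []
  #3 pop 2: in=00000 → 11111 (was 00111); enqueue []
  #4 pop 3: in=01001 → 01011 (was 00000); enqueue [1]
  #5 pop 4: in=11011 → 11111 (was 00000); enqueue [0]
  #6 pop 5: in=00000 → 01001 (no change)
  #7 pop 6: in=11111 → 11111 (was 11010); enqueue [4]
  #8 pop 1: in=01011 → 01011 (was 01001); enqueue [6]
  #9 pop 0: in=11111 → 11111 (no change)
  #10 pop 4: in=11111 → 11111 (no change)
  #11 pop 6: in=11111 → 11111 (no change)

Fixpoint:
  val[0] = 11111
  val[1] = 01011
  val[2] = 11111
  val[3] = 01011
  val[4] = 11111
  val[5] = 01001
  val[6] = 11111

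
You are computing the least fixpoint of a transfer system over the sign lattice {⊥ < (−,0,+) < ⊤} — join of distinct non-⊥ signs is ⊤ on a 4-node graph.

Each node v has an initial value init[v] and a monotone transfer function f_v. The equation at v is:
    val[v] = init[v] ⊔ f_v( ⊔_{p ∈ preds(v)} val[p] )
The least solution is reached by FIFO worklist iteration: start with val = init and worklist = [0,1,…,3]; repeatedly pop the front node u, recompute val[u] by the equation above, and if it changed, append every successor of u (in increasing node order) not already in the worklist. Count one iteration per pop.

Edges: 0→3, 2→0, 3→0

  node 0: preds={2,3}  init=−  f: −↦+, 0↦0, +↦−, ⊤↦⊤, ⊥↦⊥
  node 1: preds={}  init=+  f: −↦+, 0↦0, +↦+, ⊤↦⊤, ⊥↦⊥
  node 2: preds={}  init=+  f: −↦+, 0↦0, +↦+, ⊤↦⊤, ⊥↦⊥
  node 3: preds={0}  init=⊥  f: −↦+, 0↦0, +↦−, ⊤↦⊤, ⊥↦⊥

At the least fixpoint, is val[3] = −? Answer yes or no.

Worklist (5 pops):
  #1 pop 0: in=+ → − (no change)
  #2 pop 1: in=⊥ → + (no change)
  #3 pop 2: in=⊥ → + (no change)
  #4 pop 3: in=− → + (was ⊥); enqueue [0]
  #5 pop 0: in=+ → − (no change)

Fixpoint:
  val[0] = −
  val[1] = +
  val[2] = +
  val[3] = +

no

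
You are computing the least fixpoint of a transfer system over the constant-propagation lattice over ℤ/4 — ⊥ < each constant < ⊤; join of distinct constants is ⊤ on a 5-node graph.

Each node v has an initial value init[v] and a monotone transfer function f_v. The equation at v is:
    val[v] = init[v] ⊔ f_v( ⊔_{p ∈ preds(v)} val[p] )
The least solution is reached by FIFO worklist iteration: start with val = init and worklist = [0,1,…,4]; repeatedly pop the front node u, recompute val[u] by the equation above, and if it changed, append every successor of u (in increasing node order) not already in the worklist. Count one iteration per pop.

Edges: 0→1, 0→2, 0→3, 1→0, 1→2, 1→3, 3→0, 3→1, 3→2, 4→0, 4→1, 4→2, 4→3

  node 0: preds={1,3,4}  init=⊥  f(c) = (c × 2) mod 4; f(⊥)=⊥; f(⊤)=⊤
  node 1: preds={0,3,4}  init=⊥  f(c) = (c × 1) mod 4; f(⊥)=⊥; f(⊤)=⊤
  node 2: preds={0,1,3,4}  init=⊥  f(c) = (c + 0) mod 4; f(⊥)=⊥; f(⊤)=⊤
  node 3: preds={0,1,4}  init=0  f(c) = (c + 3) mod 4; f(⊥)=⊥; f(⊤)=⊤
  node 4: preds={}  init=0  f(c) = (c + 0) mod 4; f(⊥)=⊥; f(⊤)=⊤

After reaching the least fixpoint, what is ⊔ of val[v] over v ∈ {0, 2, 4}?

Iteration log — 10 steps:
  step 1. node 0  ⊔preds=0  new=0  old=⊥  +wl: 
  step 2. node 1  ⊔preds=0  new=0  old=⊥  +wl: 0
  step 3. node 2  ⊔preds=0  new=0  old=⊥  +wl: 
  step 4. node 3  ⊔preds=0  new=⊤  old=0  +wl: 1,2
  step 5. node 4  ⊔preds=⊥  new=0  stable
  step 6. node 0  ⊔preds=⊤  new=⊤  old=0  +wl: 3
  step 7. node 1  ⊔preds=⊤  new=⊤  old=0  +wl: 0
  step 8. node 2  ⊔preds=⊤  new=⊤  old=0  +wl: 
  step 9. node 3  ⊔preds=⊤  new=⊤  stable
  step 10. node 0  ⊔preds=⊤  new=⊤  stable

Least fixpoint reached:
  node 0: ⊤
  node 1: ⊤
  node 2: ⊤
  node 3: ⊤
  node 4: 0

⊤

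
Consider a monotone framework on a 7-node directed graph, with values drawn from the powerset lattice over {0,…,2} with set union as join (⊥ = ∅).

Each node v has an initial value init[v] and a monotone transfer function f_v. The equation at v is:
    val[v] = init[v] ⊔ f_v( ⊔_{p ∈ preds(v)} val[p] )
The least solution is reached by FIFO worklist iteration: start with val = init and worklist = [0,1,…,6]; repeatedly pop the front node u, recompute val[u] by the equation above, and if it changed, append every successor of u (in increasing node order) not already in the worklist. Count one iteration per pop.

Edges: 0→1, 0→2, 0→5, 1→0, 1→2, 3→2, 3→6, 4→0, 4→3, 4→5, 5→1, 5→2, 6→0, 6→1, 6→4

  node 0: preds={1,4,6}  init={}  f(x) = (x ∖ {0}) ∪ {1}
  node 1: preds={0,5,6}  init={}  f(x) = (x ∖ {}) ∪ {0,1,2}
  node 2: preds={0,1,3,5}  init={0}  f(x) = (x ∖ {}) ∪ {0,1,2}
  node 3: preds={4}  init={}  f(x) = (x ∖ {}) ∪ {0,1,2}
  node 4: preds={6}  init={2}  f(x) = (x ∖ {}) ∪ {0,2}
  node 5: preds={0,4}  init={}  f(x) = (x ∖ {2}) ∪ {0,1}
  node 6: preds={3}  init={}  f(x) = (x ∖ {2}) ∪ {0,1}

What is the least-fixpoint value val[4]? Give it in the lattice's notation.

{0,1,2}

Iteration log — 15 steps:
  step 1. node 0  ⊔preds={2}  new={1,2}  old={}  +wl: 
  step 2. node 1  ⊔preds={1,2}  new={0,1,2}  old={}  +wl: 0
  step 3. node 2  ⊔preds={0,1,2}  new={0,1,2}  old={0}  +wl: 
  step 4. node 3  ⊔preds={2}  new={0,1,2}  old={}  +wl: 2
  step 5. node 4  ⊔preds={}  new={0,2}  old={2}  +wl: 3
  step 6. node 5  ⊔preds={0,1,2}  new={0,1}  old={}  +wl: 1
  step 7. node 6  ⊔preds={0,1,2}  new={0,1}  old={}  +wl: 4
  step 8. node 0  ⊔preds={0,1,2}  new={1,2}  stable
  step 9. node 2  ⊔preds={0,1,2}  new={0,1,2}  stable
  step 10. node 3  ⊔preds={0,2}  new={0,1,2}  stable
  step 11. node 1  ⊔preds={0,1,2}  new={0,1,2}  stable
  step 12. node 4  ⊔preds={0,1}  new={0,1,2}  old={0,2}  +wl: 0,3,5
  step 13. node 0  ⊔preds={0,1,2}  new={1,2}  stable
  step 14. node 3  ⊔preds={0,1,2}  new={0,1,2}  stable
  step 15. node 5  ⊔preds={0,1,2}  new={0,1}  stable

Least fixpoint reached:
  node 0: {1,2}
  node 1: {0,1,2}
  node 2: {0,1,2}
  node 3: {0,1,2}
  node 4: {0,1,2}
  node 5: {0,1}
  node 6: {0,1}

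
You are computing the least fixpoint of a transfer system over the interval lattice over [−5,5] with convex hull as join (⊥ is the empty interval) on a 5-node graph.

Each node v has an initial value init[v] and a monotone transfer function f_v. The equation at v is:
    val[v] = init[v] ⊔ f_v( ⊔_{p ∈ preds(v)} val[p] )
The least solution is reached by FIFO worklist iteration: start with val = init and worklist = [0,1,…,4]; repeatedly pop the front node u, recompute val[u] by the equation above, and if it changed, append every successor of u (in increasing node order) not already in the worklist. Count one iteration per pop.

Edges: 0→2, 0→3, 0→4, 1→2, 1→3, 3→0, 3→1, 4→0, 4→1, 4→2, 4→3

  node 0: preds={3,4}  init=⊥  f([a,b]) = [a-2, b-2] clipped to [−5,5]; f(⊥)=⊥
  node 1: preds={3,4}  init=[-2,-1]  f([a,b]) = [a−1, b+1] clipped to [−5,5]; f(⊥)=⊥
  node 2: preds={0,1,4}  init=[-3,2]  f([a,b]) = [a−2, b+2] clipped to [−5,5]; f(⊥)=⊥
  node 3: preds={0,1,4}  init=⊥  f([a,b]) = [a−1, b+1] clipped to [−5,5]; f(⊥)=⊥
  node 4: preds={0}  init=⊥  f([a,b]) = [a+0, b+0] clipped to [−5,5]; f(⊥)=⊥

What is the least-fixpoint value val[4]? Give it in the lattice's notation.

Iteration log — 29 steps:
  step 1. node 0  ⊔preds=⊥  new=⊥  stable
  step 2. node 1  ⊔preds=⊥  new=[-2,-1]  stable
  step 3. node 2  ⊔preds=[-2,-1]  new=[-4,2]  old=[-3,2]  +wl: 
  step 4. node 3  ⊔preds=[-2,-1]  new=[-3,0]  old=⊥  +wl: 0,1
  step 5. node 4  ⊔preds=⊥  new=⊥  stable
  step 6. node 0  ⊔preds=[-3,0]  new=[-5,-2]  old=⊥  +wl: 2,3,4
  step 7. node 1  ⊔preds=[-3,0]  new=[-4,1]  old=[-2,-1]  +wl: 
  step 8. node 2  ⊔preds=[-5,1]  new=[-5,3]  old=[-4,2]  +wl: 
  step 9. node 3  ⊔preds=[-5,1]  new=[-5,2]  old=[-3,0]  +wl: 0,1
  step 10. node 4  ⊔preds=[-5,-2]  new=[-5,-2]  old=⊥  +wl: 2,3
  step 11. node 0  ⊔preds=[-5,2]  new=[-5,0]  old=[-5,-2]  +wl: 4
  step 12. node 1  ⊔preds=[-5,2]  new=[-5,3]  old=[-4,1]  +wl: 
  step 13. node 2  ⊔preds=[-5,3]  new=[-5,5]  old=[-5,3]  +wl: 
  step 14. node 3  ⊔preds=[-5,3]  new=[-5,4]  old=[-5,2]  +wl: 0,1
  step 15. node 4  ⊔preds=[-5,0]  new=[-5,0]  old=[-5,-2]  +wl: 2,3
  step 16. node 0  ⊔preds=[-5,4]  new=[-5,2]  old=[-5,0]  +wl: 4
  step 17. node 1  ⊔preds=[-5,4]  new=[-5,5]  old=[-5,3]  +wl: 
  step 18. node 2  ⊔preds=[-5,5]  new=[-5,5]  stable
  step 19. node 3  ⊔preds=[-5,5]  new=[-5,5]  old=[-5,4]  +wl: 0,1
  step 20. node 4  ⊔preds=[-5,2]  new=[-5,2]  old=[-5,0]  +wl: 2,3
  step 21. node 0  ⊔preds=[-5,5]  new=[-5,3]  old=[-5,2]  +wl: 4
  step 22. node 1  ⊔preds=[-5,5]  new=[-5,5]  stable
  step 23. node 2  ⊔preds=[-5,5]  new=[-5,5]  stable
  step 24. node 3  ⊔preds=[-5,5]  new=[-5,5]  stable
  step 25. node 4  ⊔preds=[-5,3]  new=[-5,3]  old=[-5,2]  +wl: 0,1,2,3
  step 26. node 0  ⊔preds=[-5,5]  new=[-5,3]  stable
  step 27. node 1  ⊔preds=[-5,5]  new=[-5,5]  stable
  step 28. node 2  ⊔preds=[-5,5]  new=[-5,5]  stable
  step 29. node 3  ⊔preds=[-5,5]  new=[-5,5]  stable

Least fixpoint reached:
  node 0: [-5,3]
  node 1: [-5,5]
  node 2: [-5,5]
  node 3: [-5,5]
  node 4: [-5,3]

[-5,3]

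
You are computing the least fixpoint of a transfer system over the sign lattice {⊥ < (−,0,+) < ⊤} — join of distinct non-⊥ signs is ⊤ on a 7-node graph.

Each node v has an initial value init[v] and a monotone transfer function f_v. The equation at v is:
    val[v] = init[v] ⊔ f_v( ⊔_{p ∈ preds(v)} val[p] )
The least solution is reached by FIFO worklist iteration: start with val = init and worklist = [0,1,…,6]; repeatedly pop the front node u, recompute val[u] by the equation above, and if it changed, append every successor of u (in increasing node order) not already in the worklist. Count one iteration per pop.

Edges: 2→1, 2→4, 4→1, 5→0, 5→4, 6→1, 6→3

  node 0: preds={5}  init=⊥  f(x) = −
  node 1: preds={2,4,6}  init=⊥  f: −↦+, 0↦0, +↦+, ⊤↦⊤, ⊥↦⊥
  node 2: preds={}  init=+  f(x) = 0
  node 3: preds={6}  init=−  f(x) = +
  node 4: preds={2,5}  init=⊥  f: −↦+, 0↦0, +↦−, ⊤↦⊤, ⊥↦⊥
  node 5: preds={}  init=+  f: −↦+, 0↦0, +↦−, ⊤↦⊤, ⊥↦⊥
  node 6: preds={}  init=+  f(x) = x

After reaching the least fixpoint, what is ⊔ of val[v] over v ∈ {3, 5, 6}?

Iteration log — 8 steps:
  step 1. node 0  ⊔preds=+  new=−  old=⊥  +wl: 
  step 2. node 1  ⊔preds=+  new=+  old=⊥  +wl: 
  step 3. node 2  ⊔preds=⊥  new=⊤  old=+  +wl: 1
  step 4. node 3  ⊔preds=+  new=⊤  old=−  +wl: 
  step 5. node 4  ⊔preds=⊤  new=⊤  old=⊥  +wl: 
  step 6. node 5  ⊔preds=⊥  new=+  stable
  step 7. node 6  ⊔preds=⊥  new=+  stable
  step 8. node 1  ⊔preds=⊤  new=⊤  old=+  +wl: 

Least fixpoint reached:
  node 0: −
  node 1: ⊤
  node 2: ⊤
  node 3: ⊤
  node 4: ⊤
  node 5: +
  node 6: +

⊤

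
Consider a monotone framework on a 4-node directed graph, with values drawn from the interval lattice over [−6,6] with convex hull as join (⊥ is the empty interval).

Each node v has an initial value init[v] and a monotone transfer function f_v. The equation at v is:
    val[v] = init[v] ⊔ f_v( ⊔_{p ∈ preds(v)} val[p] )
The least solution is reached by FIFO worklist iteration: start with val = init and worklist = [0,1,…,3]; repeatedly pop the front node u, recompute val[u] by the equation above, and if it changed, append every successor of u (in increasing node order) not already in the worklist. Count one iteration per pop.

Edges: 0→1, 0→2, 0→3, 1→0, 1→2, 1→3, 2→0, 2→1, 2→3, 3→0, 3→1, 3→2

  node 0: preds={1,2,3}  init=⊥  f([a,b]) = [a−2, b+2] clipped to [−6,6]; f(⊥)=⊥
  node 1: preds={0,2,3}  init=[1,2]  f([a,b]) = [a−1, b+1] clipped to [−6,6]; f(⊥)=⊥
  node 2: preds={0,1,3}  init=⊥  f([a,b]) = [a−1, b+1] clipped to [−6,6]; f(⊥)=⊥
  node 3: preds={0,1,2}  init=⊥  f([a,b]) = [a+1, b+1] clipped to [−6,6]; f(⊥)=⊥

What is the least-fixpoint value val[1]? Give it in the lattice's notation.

[-6,6]

Worklist (12 pops):
  #1 pop 0: in=[1,2] → [-1,4] (was ⊥); enqueue []
  #2 pop 1: in=[-1,4] → [-2,5] (was [1,2]); enqueue [0]
  #3 pop 2: in=[-2,5] → [-3,6] (was ⊥); enqueue [1]
  #4 pop 3: in=[-3,6] → [-2,6] (was ⊥); enqueue [2]
  #5 pop 0: in=[-3,6] → [-5,6] (was [-1,4]); enqueue [3]
  #6 pop 1: in=[-5,6] → [-6,6] (was [-2,5]); enqueue [0]
  #7 pop 2: in=[-6,6] → [-6,6] (was [-3,6]); enqueue [1]
  #8 pop 3: in=[-6,6] → [-5,6] (was [-2,6]); enqueue [2]
  #9 pop 0: in=[-6,6] → [-6,6] (was [-5,6]); enqueue [3]
  #10 pop 1: in=[-6,6] → [-6,6] (no change)
  #11 pop 2: in=[-6,6] → [-6,6] (no change)
  #12 pop 3: in=[-6,6] → [-5,6] (no change)

Fixpoint:
  val[0] = [-6,6]
  val[1] = [-6,6]
  val[2] = [-6,6]
  val[3] = [-5,6]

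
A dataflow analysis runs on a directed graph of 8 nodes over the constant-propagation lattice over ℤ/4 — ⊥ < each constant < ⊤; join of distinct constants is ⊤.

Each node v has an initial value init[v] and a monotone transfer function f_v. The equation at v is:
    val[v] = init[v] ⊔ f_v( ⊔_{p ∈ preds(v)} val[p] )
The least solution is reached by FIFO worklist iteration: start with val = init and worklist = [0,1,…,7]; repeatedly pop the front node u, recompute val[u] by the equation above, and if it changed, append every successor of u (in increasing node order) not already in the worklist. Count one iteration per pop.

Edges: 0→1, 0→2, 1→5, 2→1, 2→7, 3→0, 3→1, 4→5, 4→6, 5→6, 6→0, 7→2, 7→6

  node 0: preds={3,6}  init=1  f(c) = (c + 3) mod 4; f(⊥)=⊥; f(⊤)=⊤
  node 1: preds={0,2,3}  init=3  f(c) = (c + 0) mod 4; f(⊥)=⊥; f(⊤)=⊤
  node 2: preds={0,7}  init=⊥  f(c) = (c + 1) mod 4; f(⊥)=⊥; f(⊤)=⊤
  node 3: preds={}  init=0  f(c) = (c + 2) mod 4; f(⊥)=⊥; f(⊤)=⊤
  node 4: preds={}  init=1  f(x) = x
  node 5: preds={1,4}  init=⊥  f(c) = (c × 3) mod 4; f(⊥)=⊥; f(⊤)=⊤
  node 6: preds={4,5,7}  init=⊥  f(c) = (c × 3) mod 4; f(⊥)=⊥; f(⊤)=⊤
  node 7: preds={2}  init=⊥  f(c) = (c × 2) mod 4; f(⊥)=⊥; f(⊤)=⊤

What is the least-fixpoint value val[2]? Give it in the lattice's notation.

Iteration log — 12 steps:
  step 1. node 0  ⊔preds=0  new=⊤  old=1  +wl: 
  step 2. node 1  ⊔preds=⊤  new=⊤  old=3  +wl: 
  step 3. node 2  ⊔preds=⊤  new=⊤  old=⊥  +wl: 1
  step 4. node 3  ⊔preds=⊥  new=0  stable
  step 5. node 4  ⊔preds=⊥  new=1  stable
  step 6. node 5  ⊔preds=⊤  new=⊤  old=⊥  +wl: 
  step 7. node 6  ⊔preds=⊤  new=⊤  old=⊥  +wl: 0
  step 8. node 7  ⊔preds=⊤  new=⊤  old=⊥  +wl: 2,6
  step 9. node 1  ⊔preds=⊤  new=⊤  stable
  step 10. node 0  ⊔preds=⊤  new=⊤  stable
  step 11. node 2  ⊔preds=⊤  new=⊤  stable
  step 12. node 6  ⊔preds=⊤  new=⊤  stable

Least fixpoint reached:
  node 0: ⊤
  node 1: ⊤
  node 2: ⊤
  node 3: 0
  node 4: 1
  node 5: ⊤
  node 6: ⊤
  node 7: ⊤

⊤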